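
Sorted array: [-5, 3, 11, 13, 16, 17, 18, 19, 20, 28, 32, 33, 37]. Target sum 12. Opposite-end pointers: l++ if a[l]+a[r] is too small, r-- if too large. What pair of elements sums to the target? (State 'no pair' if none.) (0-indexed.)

l=0 r=12: -5+37=32 >12, r--
l=0 r=11: -5+33=28 >12, r--
l=0 r=10: -5+32=27 >12, r--
l=0 r=9: -5+28=23 >12, r--
l=0 r=8: -5+20=15 >12, r--
l=0 r=7: -5+19=14 >12, r--
l=0 r=6: -5+18=13 >12, r--
l=0 r=5: -5+17=12, found

(-5, 17)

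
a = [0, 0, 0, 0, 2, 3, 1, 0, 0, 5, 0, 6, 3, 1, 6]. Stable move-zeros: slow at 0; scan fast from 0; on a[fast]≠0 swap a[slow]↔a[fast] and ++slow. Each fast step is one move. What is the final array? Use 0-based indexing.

[2, 3, 1, 5, 6, 3, 1, 6, 0, 0, 0, 0, 0, 0, 0]

(s=0,f=0) a[fast]=0 → fast++
(s=0,f=1) a[fast]=0 → fast++
(s=0,f=2) a[fast]=0 → fast++
(s=0,f=3) a[fast]=0 → fast++
(s=0,f=4) a[fast]=2≠0 swap→a[0]=2 → slow++,fast++
(s=1,f=5) a[fast]=3≠0 swap→a[1]=3 → slow++,fast++
(s=2,f=6) a[fast]=1≠0 swap→a[2]=1 → slow++,fast++
(s=3,f=7) a[fast]=0 → fast++
(s=3,f=8) a[fast]=0 → fast++
(s=3,f=9) a[fast]=5≠0 swap→a[3]=5 → slow++,fast++
(s=4,f=10) a[fast]=0 → fast++
(s=4,f=11) a[fast]=6≠0 swap→a[4]=6 → slow++,fast++
(s=5,f=12) a[fast]=3≠0 swap→a[5]=3 → slow++,fast++
(s=6,f=13) a[fast]=1≠0 swap→a[6]=1 → slow++,fast++
(s=7,f=14) a[fast]=6≠0 swap→a[7]=6 → slow++,fast++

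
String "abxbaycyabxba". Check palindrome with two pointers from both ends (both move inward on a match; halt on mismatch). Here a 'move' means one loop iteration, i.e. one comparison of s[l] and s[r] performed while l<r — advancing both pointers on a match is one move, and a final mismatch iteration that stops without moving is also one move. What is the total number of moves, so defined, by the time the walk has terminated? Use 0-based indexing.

6 moves

[0,12] 'a'=='a' → l++,r--
[1,11] 'b'=='b' → l++,r--
[2,10] 'x'=='x' → l++,r--
[3,9] 'b'=='b' → l++,r--
[4,8] 'a'=='a' → l++,r--
[5,7] 'y'=='y' → l++,r--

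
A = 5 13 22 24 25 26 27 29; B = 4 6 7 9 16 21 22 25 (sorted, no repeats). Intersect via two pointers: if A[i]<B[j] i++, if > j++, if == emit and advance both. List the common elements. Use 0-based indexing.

intersection = [22, 25]

[i=0,j=0] 5>4 → j++
[i=0,j=1] 5<6 → i++
[i=1,j=1] 13>6 → j++
[i=1,j=2] 13>7 → j++
[i=1,j=3] 13>9 → j++
[i=1,j=4] 13<16 → i++
[i=2,j=4] 22>16 → j++
[i=2,j=5] 22>21 → j++
[i=2,j=6] 22==22 emit → i++,j++
[i=3,j=7] 24<25 → i++
[i=4,j=7] 25==25 emit → i++,j++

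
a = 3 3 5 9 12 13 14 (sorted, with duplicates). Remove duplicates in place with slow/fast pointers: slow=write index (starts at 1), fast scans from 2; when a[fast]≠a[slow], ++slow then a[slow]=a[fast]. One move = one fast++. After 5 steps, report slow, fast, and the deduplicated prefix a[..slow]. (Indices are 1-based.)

slow=5, fast=7, prefix=[3, 5, 9, 12, 13]

slow=1 fast=2: a[fast]=3=a[slow] dup, fast++
slow=1 fast=3: a[fast]=5≠a[slow]=3 write a[2]=5, slow++,fast++
slow=2 fast=4: a[fast]=9≠a[slow]=5 write a[3]=9, slow++,fast++
slow=3 fast=5: a[fast]=12≠a[slow]=9 write a[4]=12, slow++,fast++
slow=4 fast=6: a[fast]=13≠a[slow]=12 write a[5]=13, slow++,fast++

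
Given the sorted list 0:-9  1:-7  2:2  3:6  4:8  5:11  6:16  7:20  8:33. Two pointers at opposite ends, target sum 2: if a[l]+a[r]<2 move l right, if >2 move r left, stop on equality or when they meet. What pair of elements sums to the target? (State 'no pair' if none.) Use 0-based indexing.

(-9, 11)

l=0 r=8: -9+33=24 >2, r--
l=0 r=7: -9+20=11 >2, r--
l=0 r=6: -9+16=7 >2, r--
l=0 r=5: -9+11=2, found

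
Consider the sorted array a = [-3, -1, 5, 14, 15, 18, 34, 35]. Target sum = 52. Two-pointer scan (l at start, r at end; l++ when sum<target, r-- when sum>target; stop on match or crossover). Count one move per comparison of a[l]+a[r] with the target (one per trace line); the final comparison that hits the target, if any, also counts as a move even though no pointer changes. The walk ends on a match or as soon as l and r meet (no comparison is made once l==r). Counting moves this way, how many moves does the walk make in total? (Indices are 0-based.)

[0,7] -3+35=32 <52 → l++
[1,7] -1+35=34 <52 → l++
[2,7] 5+35=40 <52 → l++
[3,7] 14+35=49 <52 → l++
[4,7] 15+35=50 <52 → l++
[5,7] 18+35=53 >52 → r--
[5,6] 18+34=52 → found

7 moves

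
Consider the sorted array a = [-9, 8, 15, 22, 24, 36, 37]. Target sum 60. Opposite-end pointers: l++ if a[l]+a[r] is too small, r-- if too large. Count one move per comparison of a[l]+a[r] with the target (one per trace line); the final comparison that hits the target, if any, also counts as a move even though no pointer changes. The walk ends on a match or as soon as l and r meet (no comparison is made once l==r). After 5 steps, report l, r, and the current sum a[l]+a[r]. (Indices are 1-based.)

l=1 r=7: -9+37=28 <60, l++
l=2 r=7: 8+37=45 <60, l++
l=3 r=7: 15+37=52 <60, l++
l=4 r=7: 22+37=59 <60, l++
l=5 r=7: 24+37=61 >60, r--

l=5, r=6, sum=60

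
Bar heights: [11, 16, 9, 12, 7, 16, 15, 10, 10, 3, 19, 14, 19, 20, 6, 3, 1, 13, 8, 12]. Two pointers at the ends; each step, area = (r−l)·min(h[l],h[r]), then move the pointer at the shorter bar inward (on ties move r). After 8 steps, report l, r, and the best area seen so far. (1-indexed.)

[1,20] min(11,12)*19=209 best=209 * → l++
[2,20] min(16,12)*18=216 best=216 * → r--
[2,19] min(16,8)*17=136 best=216 → r--
[2,18] min(16,13)*16=208 best=216 → r--
[2,17] min(16,1)*15=15 best=216 → r--
[2,16] min(16,3)*14=42 best=216 → r--
[2,15] min(16,6)*13=78 best=216 → r--
[2,14] min(16,20)*12=192 best=216 → l++

l=3, r=14, best area=216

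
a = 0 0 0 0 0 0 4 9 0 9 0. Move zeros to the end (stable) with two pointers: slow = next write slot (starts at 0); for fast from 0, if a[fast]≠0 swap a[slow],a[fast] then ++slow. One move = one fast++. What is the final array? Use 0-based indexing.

(s=0,f=0) a[fast]=0 → fast++
(s=0,f=1) a[fast]=0 → fast++
(s=0,f=2) a[fast]=0 → fast++
(s=0,f=3) a[fast]=0 → fast++
(s=0,f=4) a[fast]=0 → fast++
(s=0,f=5) a[fast]=0 → fast++
(s=0,f=6) a[fast]=4≠0 swap→a[0]=4 → slow++,fast++
(s=1,f=7) a[fast]=9≠0 swap→a[1]=9 → slow++,fast++
(s=2,f=8) a[fast]=0 → fast++
(s=2,f=9) a[fast]=9≠0 swap→a[2]=9 → slow++,fast++
(s=3,f=10) a[fast]=0 → fast++

[4, 9, 9, 0, 0, 0, 0, 0, 0, 0, 0]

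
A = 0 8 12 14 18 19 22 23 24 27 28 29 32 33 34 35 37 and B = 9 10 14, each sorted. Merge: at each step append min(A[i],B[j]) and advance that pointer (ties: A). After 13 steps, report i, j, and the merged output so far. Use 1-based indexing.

i=11, j=4, merged so far=[0, 8, 9, 10, 12, 14, 14, 18, 19, 22, 23, 24, 27]

i=1 j=1: A[i]=0<=B[j]=9 take 0, i++
i=2 j=1: A[i]=8<=B[j]=9 take 8, i++
i=3 j=1: A[i]=12>B[j]=9 take 9, j++
i=3 j=2: A[i]=12>B[j]=10 take 10, j++
i=3 j=3: A[i]=12<=B[j]=14 take 12, i++
i=4 j=3: A[i]=14<=B[j]=14 take 14, i++
i=5 j=3: A[i]=18>B[j]=14 take 14, j++
i=5 j=4: B done, take A[i]=18, i++
i=6 j=4: B done, take A[i]=19, i++
i=7 j=4: B done, take A[i]=22, i++
i=8 j=4: B done, take A[i]=23, i++
i=9 j=4: B done, take A[i]=24, i++
i=10 j=4: B done, take A[i]=27, i++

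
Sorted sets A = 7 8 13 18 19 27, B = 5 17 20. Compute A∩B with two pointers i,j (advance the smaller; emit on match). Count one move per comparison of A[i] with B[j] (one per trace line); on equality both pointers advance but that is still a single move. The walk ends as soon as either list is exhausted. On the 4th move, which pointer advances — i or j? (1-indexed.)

i

i=1 j=1: 7>5, j++
i=1 j=2: 7<17, i++
i=2 j=2: 8<17, i++
i=3 j=2: 13<17, i++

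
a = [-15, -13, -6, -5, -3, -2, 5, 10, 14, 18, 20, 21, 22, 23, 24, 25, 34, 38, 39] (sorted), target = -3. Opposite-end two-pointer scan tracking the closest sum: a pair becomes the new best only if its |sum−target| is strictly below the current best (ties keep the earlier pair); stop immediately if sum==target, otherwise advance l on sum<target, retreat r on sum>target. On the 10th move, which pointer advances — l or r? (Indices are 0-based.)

r

[0,18] -15+39=24 d=27 * → r--
[0,17] -15+38=23 d=26 * → r--
[0,16] -15+34=19 d=22 * → r--
[0,15] -15+25=10 d=13 * → r--
[0,14] -15+24=9 d=12 * → r--
[0,13] -15+23=8 d=11 * → r--
[0,12] -15+22=7 d=10 * → r--
[0,11] -15+21=6 d=9 * → r--
[0,10] -15+20=5 d=8 * → r--
[0,9] -15+18=3 d=6 * → r--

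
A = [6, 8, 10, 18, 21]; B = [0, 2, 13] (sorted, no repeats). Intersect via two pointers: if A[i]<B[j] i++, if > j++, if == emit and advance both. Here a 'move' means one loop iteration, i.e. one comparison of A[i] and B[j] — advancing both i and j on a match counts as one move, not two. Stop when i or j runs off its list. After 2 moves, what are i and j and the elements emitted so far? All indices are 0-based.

i=0, j=2, emitted=[]

i=0 j=0: 6>0, j++
i=0 j=1: 6>2, j++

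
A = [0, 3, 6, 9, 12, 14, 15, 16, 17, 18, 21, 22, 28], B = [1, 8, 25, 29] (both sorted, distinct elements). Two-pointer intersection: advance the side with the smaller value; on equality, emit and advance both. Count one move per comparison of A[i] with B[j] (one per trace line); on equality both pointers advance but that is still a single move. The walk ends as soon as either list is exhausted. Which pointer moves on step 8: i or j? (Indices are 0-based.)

[i=0,j=0] 0<1 → i++
[i=1,j=0] 3>1 → j++
[i=1,j=1] 3<8 → i++
[i=2,j=1] 6<8 → i++
[i=3,j=1] 9>8 → j++
[i=3,j=2] 9<25 → i++
[i=4,j=2] 12<25 → i++
[i=5,j=2] 14<25 → i++

i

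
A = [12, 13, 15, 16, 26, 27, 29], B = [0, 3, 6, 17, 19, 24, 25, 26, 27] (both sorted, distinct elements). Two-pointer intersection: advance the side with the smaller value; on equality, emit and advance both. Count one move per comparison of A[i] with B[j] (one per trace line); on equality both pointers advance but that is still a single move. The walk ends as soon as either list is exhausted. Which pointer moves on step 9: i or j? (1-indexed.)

j

[i=1,j=1] 12>0 → j++
[i=1,j=2] 12>3 → j++
[i=1,j=3] 12>6 → j++
[i=1,j=4] 12<17 → i++
[i=2,j=4] 13<17 → i++
[i=3,j=4] 15<17 → i++
[i=4,j=4] 16<17 → i++
[i=5,j=4] 26>17 → j++
[i=5,j=5] 26>19 → j++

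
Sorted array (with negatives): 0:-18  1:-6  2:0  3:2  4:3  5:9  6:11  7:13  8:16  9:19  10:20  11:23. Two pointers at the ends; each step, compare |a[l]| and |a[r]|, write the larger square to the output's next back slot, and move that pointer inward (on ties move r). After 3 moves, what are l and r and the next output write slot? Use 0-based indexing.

[0,11] |-18|<=|23| out[11]=529 → r--
[0,10] |-18|<=|20| out[10]=400 → r--
[0,9] |-18|<=|19| out[9]=361 → r--

l=0, r=8, next write slot=8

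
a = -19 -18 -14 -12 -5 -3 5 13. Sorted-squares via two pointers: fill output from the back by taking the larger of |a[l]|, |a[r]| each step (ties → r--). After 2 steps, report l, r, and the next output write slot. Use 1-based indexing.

l=3, r=8, next write slot=6

l=1 r=8: |-19|>|13| out[8]=361, l++
l=2 r=8: |-18|>|13| out[7]=324, l++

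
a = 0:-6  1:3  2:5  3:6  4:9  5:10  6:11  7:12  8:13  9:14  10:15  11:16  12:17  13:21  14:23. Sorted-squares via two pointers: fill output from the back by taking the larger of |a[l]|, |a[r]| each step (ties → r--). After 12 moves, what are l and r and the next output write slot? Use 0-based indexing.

l=0 r=14: |-6|<=|23| out[14]=529, r--
l=0 r=13: |-6|<=|21| out[13]=441, r--
l=0 r=12: |-6|<=|17| out[12]=289, r--
l=0 r=11: |-6|<=|16| out[11]=256, r--
l=0 r=10: |-6|<=|15| out[10]=225, r--
l=0 r=9: |-6|<=|14| out[9]=196, r--
l=0 r=8: |-6|<=|13| out[8]=169, r--
l=0 r=7: |-6|<=|12| out[7]=144, r--
l=0 r=6: |-6|<=|11| out[6]=121, r--
l=0 r=5: |-6|<=|10| out[5]=100, r--
l=0 r=4: |-6|<=|9| out[4]=81, r--
l=0 r=3: |-6|<=|6| out[3]=36, r--

l=0, r=2, next write slot=2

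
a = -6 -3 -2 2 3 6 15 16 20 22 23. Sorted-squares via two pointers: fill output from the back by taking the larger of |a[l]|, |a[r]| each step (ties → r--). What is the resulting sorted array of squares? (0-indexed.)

l=0 r=10: |-6|<=|23| out[10]=529, r--
l=0 r=9: |-6|<=|22| out[9]=484, r--
l=0 r=8: |-6|<=|20| out[8]=400, r--
l=0 r=7: |-6|<=|16| out[7]=256, r--
l=0 r=6: |-6|<=|15| out[6]=225, r--
l=0 r=5: |-6|<=|6| out[5]=36, r--
l=0 r=4: |-6|>|3| out[4]=36, l++
l=1 r=4: |-3|<=|3| out[3]=9, r--
l=1 r=3: |-3|>|2| out[2]=9, l++
l=2 r=3: |-2|<=|2| out[1]=4, r--
l=2 r=2: |-2|<=|-2| out[0]=4, r--

[4, 4, 9, 9, 36, 36, 225, 256, 400, 484, 529]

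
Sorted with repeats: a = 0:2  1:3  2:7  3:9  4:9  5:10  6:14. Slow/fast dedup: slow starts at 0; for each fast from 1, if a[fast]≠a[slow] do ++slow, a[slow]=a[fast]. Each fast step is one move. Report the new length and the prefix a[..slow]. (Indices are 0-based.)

length 6; prefix = [2, 3, 7, 9, 10, 14]

slow=0 fast=1: a[fast]=3≠a[slow]=2 write a[1]=3, slow++,fast++
slow=1 fast=2: a[fast]=7≠a[slow]=3 write a[2]=7, slow++,fast++
slow=2 fast=3: a[fast]=9≠a[slow]=7 write a[3]=9, slow++,fast++
slow=3 fast=4: a[fast]=9=a[slow] dup, fast++
slow=3 fast=5: a[fast]=10≠a[slow]=9 write a[4]=10, slow++,fast++
slow=4 fast=6: a[fast]=14≠a[slow]=10 write a[5]=14, slow++,fast++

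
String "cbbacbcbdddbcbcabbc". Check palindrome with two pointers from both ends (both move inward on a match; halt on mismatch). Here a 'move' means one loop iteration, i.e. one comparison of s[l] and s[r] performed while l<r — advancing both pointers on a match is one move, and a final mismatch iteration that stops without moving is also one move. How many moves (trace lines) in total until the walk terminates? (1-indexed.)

9 moves

l=1 r=19: 'c'=='c', l++,r--
l=2 r=18: 'b'=='b', l++,r--
l=3 r=17: 'b'=='b', l++,r--
l=4 r=16: 'a'=='a', l++,r--
l=5 r=15: 'c'=='c', l++,r--
l=6 r=14: 'b'=='b', l++,r--
l=7 r=13: 'c'=='c', l++,r--
l=8 r=12: 'b'=='b', l++,r--
l=9 r=11: 'd'=='d', l++,r--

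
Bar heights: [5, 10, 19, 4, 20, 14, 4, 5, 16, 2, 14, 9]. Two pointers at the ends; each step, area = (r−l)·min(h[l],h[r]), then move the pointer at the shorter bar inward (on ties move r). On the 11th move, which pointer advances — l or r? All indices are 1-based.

[1,12] min(5,9)*11=55 best=55 * → l++
[2,12] min(10,9)*10=90 best=90 * → r--
[2,11] min(10,14)*9=90 best=90 → l++
[3,11] min(19,14)*8=112 best=112 * → r--
[3,10] min(19,2)*7=14 best=112 → r--
[3,9] min(19,16)*6=96 best=112 → r--
[3,8] min(19,5)*5=25 best=112 → r--
[3,7] min(19,4)*4=16 best=112 → r--
[3,6] min(19,14)*3=42 best=112 → r--
[3,5] min(19,20)*2=38 best=112 → l++
[4,5] min(4,20)*1=4 best=112 → l++

l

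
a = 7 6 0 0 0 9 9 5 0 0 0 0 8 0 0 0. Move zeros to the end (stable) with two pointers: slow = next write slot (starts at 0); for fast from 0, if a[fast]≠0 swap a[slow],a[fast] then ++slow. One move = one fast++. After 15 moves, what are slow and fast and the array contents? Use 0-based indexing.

slow=6, fast=15, a=[7, 6, 9, 9, 5, 8, 0, 0, 0, 0, 0, 0, 0, 0, 0, 0]

(s=0,f=0) a[fast]=7≠0 swap→a[0]=7 → slow++,fast++
(s=1,f=1) a[fast]=6≠0 swap→a[1]=6 → slow++,fast++
(s=2,f=2) a[fast]=0 → fast++
(s=2,f=3) a[fast]=0 → fast++
(s=2,f=4) a[fast]=0 → fast++
(s=2,f=5) a[fast]=9≠0 swap→a[2]=9 → slow++,fast++
(s=3,f=6) a[fast]=9≠0 swap→a[3]=9 → slow++,fast++
(s=4,f=7) a[fast]=5≠0 swap→a[4]=5 → slow++,fast++
(s=5,f=8) a[fast]=0 → fast++
(s=5,f=9) a[fast]=0 → fast++
(s=5,f=10) a[fast]=0 → fast++
(s=5,f=11) a[fast]=0 → fast++
(s=5,f=12) a[fast]=8≠0 swap→a[5]=8 → slow++,fast++
(s=6,f=13) a[fast]=0 → fast++
(s=6,f=14) a[fast]=0 → fast++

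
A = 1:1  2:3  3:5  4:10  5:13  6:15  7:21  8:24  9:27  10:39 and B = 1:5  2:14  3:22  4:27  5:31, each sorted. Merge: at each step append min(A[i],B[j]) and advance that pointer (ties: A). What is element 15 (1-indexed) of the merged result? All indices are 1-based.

merged[15] = 39

[i=1,j=1] A[i]=1<=B[j]=5 take 1 → i++
[i=2,j=1] A[i]=3<=B[j]=5 take 3 → i++
[i=3,j=1] A[i]=5<=B[j]=5 take 5 → i++
[i=4,j=1] A[i]=10>B[j]=5 take 5 → j++
[i=4,j=2] A[i]=10<=B[j]=14 take 10 → i++
[i=5,j=2] A[i]=13<=B[j]=14 take 13 → i++
[i=6,j=2] A[i]=15>B[j]=14 take 14 → j++
[i=6,j=3] A[i]=15<=B[j]=22 take 15 → i++
[i=7,j=3] A[i]=21<=B[j]=22 take 21 → i++
[i=8,j=3] A[i]=24>B[j]=22 take 22 → j++
[i=8,j=4] A[i]=24<=B[j]=27 take 24 → i++
[i=9,j=4] A[i]=27<=B[j]=27 take 27 → i++
[i=10,j=4] A[i]=39>B[j]=27 take 27 → j++
[i=10,j=5] A[i]=39>B[j]=31 take 31 → j++
[i=10,j=6] B done, take A[i]=39 → i++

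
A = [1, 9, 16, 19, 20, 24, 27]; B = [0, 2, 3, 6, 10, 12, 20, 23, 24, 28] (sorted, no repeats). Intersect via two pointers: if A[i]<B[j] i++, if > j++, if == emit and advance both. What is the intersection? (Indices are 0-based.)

[i=0,j=0] 1>0 → j++
[i=0,j=1] 1<2 → i++
[i=1,j=1] 9>2 → j++
[i=1,j=2] 9>3 → j++
[i=1,j=3] 9>6 → j++
[i=1,j=4] 9<10 → i++
[i=2,j=4] 16>10 → j++
[i=2,j=5] 16>12 → j++
[i=2,j=6] 16<20 → i++
[i=3,j=6] 19<20 → i++
[i=4,j=6] 20==20 emit → i++,j++
[i=5,j=7] 24>23 → j++
[i=5,j=8] 24==24 emit → i++,j++
[i=6,j=9] 27<28 → i++

intersection = [20, 24]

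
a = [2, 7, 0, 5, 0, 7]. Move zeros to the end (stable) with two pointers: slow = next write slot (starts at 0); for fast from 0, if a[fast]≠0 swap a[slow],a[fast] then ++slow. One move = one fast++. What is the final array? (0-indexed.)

[2, 7, 5, 7, 0, 0]

slow=0 fast=0: a[fast]=2≠0 swap→a[0]=2, slow++,fast++
slow=1 fast=1: a[fast]=7≠0 swap→a[1]=7, slow++,fast++
slow=2 fast=2: a[fast]=0, fast++
slow=2 fast=3: a[fast]=5≠0 swap→a[2]=5, slow++,fast++
slow=3 fast=4: a[fast]=0, fast++
slow=3 fast=5: a[fast]=7≠0 swap→a[3]=7, slow++,fast++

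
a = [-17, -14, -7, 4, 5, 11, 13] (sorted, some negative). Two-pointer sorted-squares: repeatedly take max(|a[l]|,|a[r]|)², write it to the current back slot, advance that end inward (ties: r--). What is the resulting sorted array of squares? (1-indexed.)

[16, 25, 49, 121, 169, 196, 289]

l=1 r=7: |-17|>|13| out[7]=289, l++
l=2 r=7: |-14|>|13| out[6]=196, l++
l=3 r=7: |-7|<=|13| out[5]=169, r--
l=3 r=6: |-7|<=|11| out[4]=121, r--
l=3 r=5: |-7|>|5| out[3]=49, l++
l=4 r=5: |4|<=|5| out[2]=25, r--
l=4 r=4: |4|<=|4| out[1]=16, r--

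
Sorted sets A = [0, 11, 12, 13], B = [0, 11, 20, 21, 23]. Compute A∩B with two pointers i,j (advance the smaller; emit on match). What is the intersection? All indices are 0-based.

intersection = [0, 11]

i=0 j=0: 0==0 emit, i++,j++
i=1 j=1: 11==11 emit, i++,j++
i=2 j=2: 12<20, i++
i=3 j=2: 13<20, i++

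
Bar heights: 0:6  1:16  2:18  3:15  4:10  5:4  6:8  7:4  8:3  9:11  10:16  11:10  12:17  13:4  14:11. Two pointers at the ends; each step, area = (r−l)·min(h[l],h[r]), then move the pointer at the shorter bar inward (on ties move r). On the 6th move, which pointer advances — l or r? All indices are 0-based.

r

[0,14] min(6,11)*14=84 best=84 * → l++
[1,14] min(16,11)*13=143 best=143 * → r--
[1,13] min(16,4)*12=48 best=143 → r--
[1,12] min(16,17)*11=176 best=176 * → l++
[2,12] min(18,17)*10=170 best=176 → r--
[2,11] min(18,10)*9=90 best=176 → r--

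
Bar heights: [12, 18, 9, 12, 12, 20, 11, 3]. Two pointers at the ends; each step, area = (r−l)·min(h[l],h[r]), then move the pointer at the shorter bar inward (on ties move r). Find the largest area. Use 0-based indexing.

max area = 72

[0,7] min(12,3)*7=21 best=21 * → r--
[0,6] min(12,11)*6=66 best=66 * → r--
[0,5] min(12,20)*5=60 best=66 → l++
[1,5] min(18,20)*4=72 best=72 * → l++
[2,5] min(9,20)*3=27 best=72 → l++
[3,5] min(12,20)*2=24 best=72 → l++
[4,5] min(12,20)*1=12 best=72 → l++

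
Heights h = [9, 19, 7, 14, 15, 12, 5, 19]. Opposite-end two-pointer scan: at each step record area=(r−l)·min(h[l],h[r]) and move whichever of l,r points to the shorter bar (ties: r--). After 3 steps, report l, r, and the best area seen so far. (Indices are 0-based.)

[0,7] min(9,19)*7=63 best=63 * → l++
[1,7] min(19,19)*6=114 best=114 * → r--
[1,6] min(19,5)*5=25 best=114 → r--

l=1, r=5, best area=114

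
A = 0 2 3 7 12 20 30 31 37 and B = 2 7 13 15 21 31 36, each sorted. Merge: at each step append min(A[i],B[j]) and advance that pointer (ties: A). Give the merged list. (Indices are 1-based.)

i=1 j=1: A[i]=0<=B[j]=2 take 0, i++
i=2 j=1: A[i]=2<=B[j]=2 take 2, i++
i=3 j=1: A[i]=3>B[j]=2 take 2, j++
i=3 j=2: A[i]=3<=B[j]=7 take 3, i++
i=4 j=2: A[i]=7<=B[j]=7 take 7, i++
i=5 j=2: A[i]=12>B[j]=7 take 7, j++
i=5 j=3: A[i]=12<=B[j]=13 take 12, i++
i=6 j=3: A[i]=20>B[j]=13 take 13, j++
i=6 j=4: A[i]=20>B[j]=15 take 15, j++
i=6 j=5: A[i]=20<=B[j]=21 take 20, i++
i=7 j=5: A[i]=30>B[j]=21 take 21, j++
i=7 j=6: A[i]=30<=B[j]=31 take 30, i++
i=8 j=6: A[i]=31<=B[j]=31 take 31, i++
i=9 j=6: A[i]=37>B[j]=31 take 31, j++
i=9 j=7: A[i]=37>B[j]=36 take 36, j++
i=9 j=8: B done, take A[i]=37, i++

[0, 2, 2, 3, 7, 7, 12, 13, 15, 20, 21, 30, 31, 31, 36, 37]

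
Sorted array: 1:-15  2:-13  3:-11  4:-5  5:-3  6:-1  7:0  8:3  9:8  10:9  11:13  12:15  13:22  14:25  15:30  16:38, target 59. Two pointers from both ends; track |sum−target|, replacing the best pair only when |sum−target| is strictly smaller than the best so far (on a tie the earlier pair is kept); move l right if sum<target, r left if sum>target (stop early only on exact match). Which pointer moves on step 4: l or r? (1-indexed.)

l

l=1 r=16: -15+38=23 d=36 *, l++
l=2 r=16: -13+38=25 d=34 *, l++
l=3 r=16: -11+38=27 d=32 *, l++
l=4 r=16: -5+38=33 d=26 *, l++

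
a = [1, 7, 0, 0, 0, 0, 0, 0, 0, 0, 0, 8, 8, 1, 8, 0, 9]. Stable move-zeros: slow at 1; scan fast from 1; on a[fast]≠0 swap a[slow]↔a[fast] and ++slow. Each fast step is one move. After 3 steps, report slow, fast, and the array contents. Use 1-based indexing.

slow=3, fast=4, a=[1, 7, 0, 0, 0, 0, 0, 0, 0, 0, 0, 8, 8, 1, 8, 0, 9]

(s=1,f=1) a[fast]=1≠0 swap→a[1]=1 → slow++,fast++
(s=2,f=2) a[fast]=7≠0 swap→a[2]=7 → slow++,fast++
(s=3,f=3) a[fast]=0 → fast++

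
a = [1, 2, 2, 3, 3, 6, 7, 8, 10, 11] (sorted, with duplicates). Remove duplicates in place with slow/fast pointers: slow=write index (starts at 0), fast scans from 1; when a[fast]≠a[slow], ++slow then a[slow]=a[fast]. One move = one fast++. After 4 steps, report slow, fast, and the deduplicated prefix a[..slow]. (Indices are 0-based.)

slow=0 fast=1: a[fast]=2≠a[slow]=1 write a[1]=2, slow++,fast++
slow=1 fast=2: a[fast]=2=a[slow] dup, fast++
slow=1 fast=3: a[fast]=3≠a[slow]=2 write a[2]=3, slow++,fast++
slow=2 fast=4: a[fast]=3=a[slow] dup, fast++

slow=2, fast=5, prefix=[1, 2, 3]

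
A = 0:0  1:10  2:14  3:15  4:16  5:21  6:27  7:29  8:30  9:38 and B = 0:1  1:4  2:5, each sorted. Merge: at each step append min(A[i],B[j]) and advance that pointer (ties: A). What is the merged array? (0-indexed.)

[0, 1, 4, 5, 10, 14, 15, 16, 21, 27, 29, 30, 38]

[i=0,j=0] A[i]=0<=B[j]=1 take 0 → i++
[i=1,j=0] A[i]=10>B[j]=1 take 1 → j++
[i=1,j=1] A[i]=10>B[j]=4 take 4 → j++
[i=1,j=2] A[i]=10>B[j]=5 take 5 → j++
[i=1,j=3] B done, take A[i]=10 → i++
[i=2,j=3] B done, take A[i]=14 → i++
[i=3,j=3] B done, take A[i]=15 → i++
[i=4,j=3] B done, take A[i]=16 → i++
[i=5,j=3] B done, take A[i]=21 → i++
[i=6,j=3] B done, take A[i]=27 → i++
[i=7,j=3] B done, take A[i]=29 → i++
[i=8,j=3] B done, take A[i]=30 → i++
[i=9,j=3] B done, take A[i]=38 → i++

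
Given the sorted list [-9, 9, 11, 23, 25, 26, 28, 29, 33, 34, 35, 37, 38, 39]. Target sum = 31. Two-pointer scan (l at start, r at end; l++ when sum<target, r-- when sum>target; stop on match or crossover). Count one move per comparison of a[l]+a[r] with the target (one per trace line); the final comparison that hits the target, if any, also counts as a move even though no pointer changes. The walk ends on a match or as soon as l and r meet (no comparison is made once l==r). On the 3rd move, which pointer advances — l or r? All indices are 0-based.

l=0 r=13: -9+39=30 <31, l++
l=1 r=13: 9+39=48 >31, r--
l=1 r=12: 9+38=47 >31, r--

r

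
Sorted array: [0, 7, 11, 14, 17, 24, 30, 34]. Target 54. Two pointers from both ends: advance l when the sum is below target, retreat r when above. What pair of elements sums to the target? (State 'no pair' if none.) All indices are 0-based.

(24, 30)

l=0 r=7: 0+34=34 <54, l++
l=1 r=7: 7+34=41 <54, l++
l=2 r=7: 11+34=45 <54, l++
l=3 r=7: 14+34=48 <54, l++
l=4 r=7: 17+34=51 <54, l++
l=5 r=7: 24+34=58 >54, r--
l=5 r=6: 24+30=54, found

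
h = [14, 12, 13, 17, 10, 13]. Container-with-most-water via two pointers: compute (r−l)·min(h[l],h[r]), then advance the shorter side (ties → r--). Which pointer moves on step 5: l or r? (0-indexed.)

l

[0,5] min(14,13)*5=65 best=65 * → r--
[0,4] min(14,10)*4=40 best=65 → r--
[0,3] min(14,17)*3=42 best=65 → l++
[1,3] min(12,17)*2=24 best=65 → l++
[2,3] min(13,17)*1=13 best=65 → l++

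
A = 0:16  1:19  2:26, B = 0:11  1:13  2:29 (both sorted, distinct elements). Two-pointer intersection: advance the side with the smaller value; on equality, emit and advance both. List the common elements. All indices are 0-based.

i=0 j=0: 16>11, j++
i=0 j=1: 16>13, j++
i=0 j=2: 16<29, i++
i=1 j=2: 19<29, i++
i=2 j=2: 26<29, i++

intersection = []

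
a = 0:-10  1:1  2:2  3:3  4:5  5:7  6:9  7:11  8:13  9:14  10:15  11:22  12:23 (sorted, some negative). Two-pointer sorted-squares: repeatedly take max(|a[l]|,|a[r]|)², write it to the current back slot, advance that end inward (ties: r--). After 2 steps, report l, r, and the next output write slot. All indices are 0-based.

l=0, r=10, next write slot=10

l=0 r=12: |-10|<=|23| out[12]=529, r--
l=0 r=11: |-10|<=|22| out[11]=484, r--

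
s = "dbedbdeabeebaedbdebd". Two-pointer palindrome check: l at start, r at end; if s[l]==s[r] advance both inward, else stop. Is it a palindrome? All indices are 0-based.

palindrome

[0,19] 'd'=='d' → l++,r--
[1,18] 'b'=='b' → l++,r--
[2,17] 'e'=='e' → l++,r--
[3,16] 'd'=='d' → l++,r--
[4,15] 'b'=='b' → l++,r--
[5,14] 'd'=='d' → l++,r--
[6,13] 'e'=='e' → l++,r--
[7,12] 'a'=='a' → l++,r--
[8,11] 'b'=='b' → l++,r--
[9,10] 'e'=='e' → l++,r--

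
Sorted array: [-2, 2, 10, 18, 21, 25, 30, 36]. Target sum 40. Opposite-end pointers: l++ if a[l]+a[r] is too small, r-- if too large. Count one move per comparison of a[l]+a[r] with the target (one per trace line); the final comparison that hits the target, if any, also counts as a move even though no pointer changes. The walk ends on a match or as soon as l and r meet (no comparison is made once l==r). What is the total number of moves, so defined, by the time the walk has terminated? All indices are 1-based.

4 moves

[1,8] -2+36=34 <40 → l++
[2,8] 2+36=38 <40 → l++
[3,8] 10+36=46 >40 → r--
[3,7] 10+30=40 → found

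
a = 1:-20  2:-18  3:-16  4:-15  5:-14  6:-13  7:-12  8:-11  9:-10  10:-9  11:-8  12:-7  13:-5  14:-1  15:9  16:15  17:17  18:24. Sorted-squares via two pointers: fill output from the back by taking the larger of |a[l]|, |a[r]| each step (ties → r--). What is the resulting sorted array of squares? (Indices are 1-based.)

l=1 r=18: |-20|<=|24| out[18]=576, r--
l=1 r=17: |-20|>|17| out[17]=400, l++
l=2 r=17: |-18|>|17| out[16]=324, l++
l=3 r=17: |-16|<=|17| out[15]=289, r--
l=3 r=16: |-16|>|15| out[14]=256, l++
l=4 r=16: |-15|<=|15| out[13]=225, r--
l=4 r=15: |-15|>|9| out[12]=225, l++
l=5 r=15: |-14|>|9| out[11]=196, l++
l=6 r=15: |-13|>|9| out[10]=169, l++
l=7 r=15: |-12|>|9| out[9]=144, l++
l=8 r=15: |-11|>|9| out[8]=121, l++
l=9 r=15: |-10|>|9| out[7]=100, l++
l=10 r=15: |-9|<=|9| out[6]=81, r--
l=10 r=14: |-9|>|-1| out[5]=81, l++
l=11 r=14: |-8|>|-1| out[4]=64, l++
l=12 r=14: |-7|>|-1| out[3]=49, l++
l=13 r=14: |-5|>|-1| out[2]=25, l++
l=14 r=14: |-1|<=|-1| out[1]=1, r--

[1, 25, 49, 64, 81, 81, 100, 121, 144, 169, 196, 225, 225, 256, 289, 324, 400, 576]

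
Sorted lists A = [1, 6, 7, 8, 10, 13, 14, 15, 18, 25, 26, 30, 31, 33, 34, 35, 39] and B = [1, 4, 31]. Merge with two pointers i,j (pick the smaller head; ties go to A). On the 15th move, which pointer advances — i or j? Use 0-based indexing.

[i=0,j=0] A[i]=1<=B[j]=1 take 1 → i++
[i=1,j=0] A[i]=6>B[j]=1 take 1 → j++
[i=1,j=1] A[i]=6>B[j]=4 take 4 → j++
[i=1,j=2] A[i]=6<=B[j]=31 take 6 → i++
[i=2,j=2] A[i]=7<=B[j]=31 take 7 → i++
[i=3,j=2] A[i]=8<=B[j]=31 take 8 → i++
[i=4,j=2] A[i]=10<=B[j]=31 take 10 → i++
[i=5,j=2] A[i]=13<=B[j]=31 take 13 → i++
[i=6,j=2] A[i]=14<=B[j]=31 take 14 → i++
[i=7,j=2] A[i]=15<=B[j]=31 take 15 → i++
[i=8,j=2] A[i]=18<=B[j]=31 take 18 → i++
[i=9,j=2] A[i]=25<=B[j]=31 take 25 → i++
[i=10,j=2] A[i]=26<=B[j]=31 take 26 → i++
[i=11,j=2] A[i]=30<=B[j]=31 take 30 → i++
[i=12,j=2] A[i]=31<=B[j]=31 take 31 → i++

i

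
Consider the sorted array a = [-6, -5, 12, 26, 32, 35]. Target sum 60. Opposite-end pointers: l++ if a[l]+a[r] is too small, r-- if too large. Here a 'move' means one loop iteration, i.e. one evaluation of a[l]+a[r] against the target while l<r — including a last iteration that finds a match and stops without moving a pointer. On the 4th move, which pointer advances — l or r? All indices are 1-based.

r

[1,6] -6+35=29 <60 → l++
[2,6] -5+35=30 <60 → l++
[3,6] 12+35=47 <60 → l++
[4,6] 26+35=61 >60 → r--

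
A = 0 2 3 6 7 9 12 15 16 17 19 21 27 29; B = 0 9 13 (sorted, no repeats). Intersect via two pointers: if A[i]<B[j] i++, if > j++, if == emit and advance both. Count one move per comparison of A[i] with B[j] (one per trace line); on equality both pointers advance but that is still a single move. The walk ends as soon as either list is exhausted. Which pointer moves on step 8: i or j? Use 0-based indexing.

i=0 j=0: 0==0 emit, i++,j++
i=1 j=1: 2<9, i++
i=2 j=1: 3<9, i++
i=3 j=1: 6<9, i++
i=4 j=1: 7<9, i++
i=5 j=1: 9==9 emit, i++,j++
i=6 j=2: 12<13, i++
i=7 j=2: 15>13, j++

j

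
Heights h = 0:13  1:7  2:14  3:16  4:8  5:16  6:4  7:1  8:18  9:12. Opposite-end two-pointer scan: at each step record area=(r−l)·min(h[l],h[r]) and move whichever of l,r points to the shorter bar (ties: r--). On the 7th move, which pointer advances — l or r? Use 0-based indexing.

l

l=0 r=9: min(13,12)*9=108 best=108 *, r--
l=0 r=8: min(13,18)*8=104 best=108, l++
l=1 r=8: min(7,18)*7=49 best=108, l++
l=2 r=8: min(14,18)*6=84 best=108, l++
l=3 r=8: min(16,18)*5=80 best=108, l++
l=4 r=8: min(8,18)*4=32 best=108, l++
l=5 r=8: min(16,18)*3=48 best=108, l++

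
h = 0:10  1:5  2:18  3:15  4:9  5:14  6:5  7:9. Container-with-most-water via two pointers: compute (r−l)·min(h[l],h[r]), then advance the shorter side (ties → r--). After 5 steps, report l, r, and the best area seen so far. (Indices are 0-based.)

[0,7] min(10,9)*7=63 best=63 * → r--
[0,6] min(10,5)*6=30 best=63 → r--
[0,5] min(10,14)*5=50 best=63 → l++
[1,5] min(5,14)*4=20 best=63 → l++
[2,5] min(18,14)*3=42 best=63 → r--

l=2, r=4, best area=63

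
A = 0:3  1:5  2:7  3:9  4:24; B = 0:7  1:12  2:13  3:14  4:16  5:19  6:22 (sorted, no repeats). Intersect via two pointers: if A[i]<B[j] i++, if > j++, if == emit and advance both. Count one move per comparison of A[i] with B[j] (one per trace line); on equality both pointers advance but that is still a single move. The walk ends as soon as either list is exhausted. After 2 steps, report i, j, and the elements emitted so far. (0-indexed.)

i=0 j=0: 3<7, i++
i=1 j=0: 5<7, i++

i=2, j=0, emitted=[]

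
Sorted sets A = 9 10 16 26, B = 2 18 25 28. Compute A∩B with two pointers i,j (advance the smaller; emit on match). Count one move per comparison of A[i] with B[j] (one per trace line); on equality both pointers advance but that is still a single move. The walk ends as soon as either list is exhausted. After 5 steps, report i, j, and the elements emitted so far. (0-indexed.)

i=0 j=0: 9>2, j++
i=0 j=1: 9<18, i++
i=1 j=1: 10<18, i++
i=2 j=1: 16<18, i++
i=3 j=1: 26>18, j++

i=3, j=2, emitted=[]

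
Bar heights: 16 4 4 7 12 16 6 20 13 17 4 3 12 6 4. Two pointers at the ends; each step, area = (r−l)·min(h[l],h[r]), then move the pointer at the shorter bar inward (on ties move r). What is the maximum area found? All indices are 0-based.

max area = 144

[0,14] min(16,4)*14=56 best=56 * → r--
[0,13] min(16,6)*13=78 best=78 * → r--
[0,12] min(16,12)*12=144 best=144 * → r--
[0,11] min(16,3)*11=33 best=144 → r--
[0,10] min(16,4)*10=40 best=144 → r--
[0,9] min(16,17)*9=144 best=144 → l++
[1,9] min(4,17)*8=32 best=144 → l++
[2,9] min(4,17)*7=28 best=144 → l++
[3,9] min(7,17)*6=42 best=144 → l++
[4,9] min(12,17)*5=60 best=144 → l++
[5,9] min(16,17)*4=64 best=144 → l++
[6,9] min(6,17)*3=18 best=144 → l++
[7,9] min(20,17)*2=34 best=144 → r--
[7,8] min(20,13)*1=13 best=144 → r--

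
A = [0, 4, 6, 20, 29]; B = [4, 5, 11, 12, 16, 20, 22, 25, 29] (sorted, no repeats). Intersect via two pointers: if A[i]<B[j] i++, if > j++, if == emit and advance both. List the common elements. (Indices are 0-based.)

intersection = [4, 20, 29]

i=0 j=0: 0<4, i++
i=1 j=0: 4==4 emit, i++,j++
i=2 j=1: 6>5, j++
i=2 j=2: 6<11, i++
i=3 j=2: 20>11, j++
i=3 j=3: 20>12, j++
i=3 j=4: 20>16, j++
i=3 j=5: 20==20 emit, i++,j++
i=4 j=6: 29>22, j++
i=4 j=7: 29>25, j++
i=4 j=8: 29==29 emit, i++,j++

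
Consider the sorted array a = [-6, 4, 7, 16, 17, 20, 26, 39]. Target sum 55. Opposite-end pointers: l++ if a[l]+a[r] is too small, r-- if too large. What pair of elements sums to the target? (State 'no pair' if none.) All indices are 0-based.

[0,7] -6+39=33 <55 → l++
[1,7] 4+39=43 <55 → l++
[2,7] 7+39=46 <55 → l++
[3,7] 16+39=55 → found

(16, 39)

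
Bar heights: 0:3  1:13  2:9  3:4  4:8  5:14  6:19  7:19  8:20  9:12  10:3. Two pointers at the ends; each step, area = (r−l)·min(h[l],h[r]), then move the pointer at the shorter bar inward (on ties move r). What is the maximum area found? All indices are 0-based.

l=0 r=10: min(3,3)*10=30 best=30 *, r--
l=0 r=9: min(3,12)*9=27 best=30, l++
l=1 r=9: min(13,12)*8=96 best=96 *, r--
l=1 r=8: min(13,20)*7=91 best=96, l++
l=2 r=8: min(9,20)*6=54 best=96, l++
l=3 r=8: min(4,20)*5=20 best=96, l++
l=4 r=8: min(8,20)*4=32 best=96, l++
l=5 r=8: min(14,20)*3=42 best=96, l++
l=6 r=8: min(19,20)*2=38 best=96, l++
l=7 r=8: min(19,20)*1=19 best=96, l++

max area = 96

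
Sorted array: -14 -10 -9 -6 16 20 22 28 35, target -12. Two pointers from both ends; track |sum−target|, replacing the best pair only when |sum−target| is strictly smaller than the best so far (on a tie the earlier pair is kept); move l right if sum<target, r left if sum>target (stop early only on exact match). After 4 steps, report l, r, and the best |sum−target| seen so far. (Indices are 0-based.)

l=0, r=4, best |Δ|=18

l=0 r=8: -14+35=21 d=33 *, r--
l=0 r=7: -14+28=14 d=26 *, r--
l=0 r=6: -14+22=8 d=20 *, r--
l=0 r=5: -14+20=6 d=18 *, r--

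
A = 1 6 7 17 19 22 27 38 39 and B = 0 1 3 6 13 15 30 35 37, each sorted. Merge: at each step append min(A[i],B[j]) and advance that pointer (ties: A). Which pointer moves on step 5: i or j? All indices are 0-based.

i

[i=0,j=0] A[i]=1>B[j]=0 take 0 → j++
[i=0,j=1] A[i]=1<=B[j]=1 take 1 → i++
[i=1,j=1] A[i]=6>B[j]=1 take 1 → j++
[i=1,j=2] A[i]=6>B[j]=3 take 3 → j++
[i=1,j=3] A[i]=6<=B[j]=6 take 6 → i++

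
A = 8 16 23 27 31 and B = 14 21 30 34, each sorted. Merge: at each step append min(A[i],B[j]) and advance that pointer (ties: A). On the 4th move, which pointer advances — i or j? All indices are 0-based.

j

[i=0,j=0] A[i]=8<=B[j]=14 take 8 → i++
[i=1,j=0] A[i]=16>B[j]=14 take 14 → j++
[i=1,j=1] A[i]=16<=B[j]=21 take 16 → i++
[i=2,j=1] A[i]=23>B[j]=21 take 21 → j++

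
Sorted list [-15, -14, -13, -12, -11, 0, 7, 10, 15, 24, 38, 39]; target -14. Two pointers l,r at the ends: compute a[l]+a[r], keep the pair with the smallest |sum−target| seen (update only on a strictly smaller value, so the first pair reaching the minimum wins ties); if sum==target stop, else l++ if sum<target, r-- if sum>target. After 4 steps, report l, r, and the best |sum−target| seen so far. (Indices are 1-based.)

l=1, r=8, best |Δ|=14

[1,12] -15+39=24 d=38 * → r--
[1,11] -15+38=23 d=37 * → r--
[1,10] -15+24=9 d=23 * → r--
[1,9] -15+15=0 d=14 * → r--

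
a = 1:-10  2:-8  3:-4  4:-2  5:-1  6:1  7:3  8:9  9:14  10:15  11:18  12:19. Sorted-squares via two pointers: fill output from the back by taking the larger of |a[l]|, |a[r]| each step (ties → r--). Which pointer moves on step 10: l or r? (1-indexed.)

l

[1,12] |-10|<=|19| out[12]=361 → r--
[1,11] |-10|<=|18| out[11]=324 → r--
[1,10] |-10|<=|15| out[10]=225 → r--
[1,9] |-10|<=|14| out[9]=196 → r--
[1,8] |-10|>|9| out[8]=100 → l++
[2,8] |-8|<=|9| out[7]=81 → r--
[2,7] |-8|>|3| out[6]=64 → l++
[3,7] |-4|>|3| out[5]=16 → l++
[4,7] |-2|<=|3| out[4]=9 → r--
[4,6] |-2|>|1| out[3]=4 → l++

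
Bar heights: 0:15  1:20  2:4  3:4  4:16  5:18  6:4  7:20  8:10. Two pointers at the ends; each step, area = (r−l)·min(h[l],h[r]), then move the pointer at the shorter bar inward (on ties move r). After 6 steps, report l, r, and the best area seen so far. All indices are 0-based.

l=1, r=3, best area=120

[0,8] min(15,10)*8=80 best=80 * → r--
[0,7] min(15,20)*7=105 best=105 * → l++
[1,7] min(20,20)*6=120 best=120 * → r--
[1,6] min(20,4)*5=20 best=120 → r--
[1,5] min(20,18)*4=72 best=120 → r--
[1,4] min(20,16)*3=48 best=120 → r--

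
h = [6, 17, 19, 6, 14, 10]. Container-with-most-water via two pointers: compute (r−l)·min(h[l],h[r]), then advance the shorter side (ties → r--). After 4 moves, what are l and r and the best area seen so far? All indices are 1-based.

[1,6] min(6,10)*5=30 best=30 * → l++
[2,6] min(17,10)*4=40 best=40 * → r--
[2,5] min(17,14)*3=42 best=42 * → r--
[2,4] min(17,6)*2=12 best=42 → r--

l=2, r=3, best area=42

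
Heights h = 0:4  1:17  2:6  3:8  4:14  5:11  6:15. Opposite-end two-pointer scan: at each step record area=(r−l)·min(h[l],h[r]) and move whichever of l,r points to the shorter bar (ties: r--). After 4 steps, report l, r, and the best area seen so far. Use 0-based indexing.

l=1, r=3, best area=75

[0,6] min(4,15)*6=24 best=24 * → l++
[1,6] min(17,15)*5=75 best=75 * → r--
[1,5] min(17,11)*4=44 best=75 → r--
[1,4] min(17,14)*3=42 best=75 → r--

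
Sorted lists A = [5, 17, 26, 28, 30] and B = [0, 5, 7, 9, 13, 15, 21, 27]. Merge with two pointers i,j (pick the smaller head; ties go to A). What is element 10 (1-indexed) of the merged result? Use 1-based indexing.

[i=1,j=1] A[i]=5>B[j]=0 take 0 → j++
[i=1,j=2] A[i]=5<=B[j]=5 take 5 → i++
[i=2,j=2] A[i]=17>B[j]=5 take 5 → j++
[i=2,j=3] A[i]=17>B[j]=7 take 7 → j++
[i=2,j=4] A[i]=17>B[j]=9 take 9 → j++
[i=2,j=5] A[i]=17>B[j]=13 take 13 → j++
[i=2,j=6] A[i]=17>B[j]=15 take 15 → j++
[i=2,j=7] A[i]=17<=B[j]=21 take 17 → i++
[i=3,j=7] A[i]=26>B[j]=21 take 21 → j++
[i=3,j=8] A[i]=26<=B[j]=27 take 26 → i++
[i=4,j=8] A[i]=28>B[j]=27 take 27 → j++
[i=4,j=9] B done, take A[i]=28 → i++
[i=5,j=9] B done, take A[i]=30 → i++

merged[10] = 26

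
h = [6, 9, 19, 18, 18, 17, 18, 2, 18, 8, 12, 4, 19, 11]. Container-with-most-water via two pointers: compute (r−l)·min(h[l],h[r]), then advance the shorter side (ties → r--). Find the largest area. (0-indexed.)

max area = 190

[0,13] min(6,11)*13=78 best=78 * → l++
[1,13] min(9,11)*12=108 best=108 * → l++
[2,13] min(19,11)*11=121 best=121 * → r--
[2,12] min(19,19)*10=190 best=190 * → r--
[2,11] min(19,4)*9=36 best=190 → r--
[2,10] min(19,12)*8=96 best=190 → r--
[2,9] min(19,8)*7=56 best=190 → r--
[2,8] min(19,18)*6=108 best=190 → r--
[2,7] min(19,2)*5=10 best=190 → r--
[2,6] min(19,18)*4=72 best=190 → r--
[2,5] min(19,17)*3=51 best=190 → r--
[2,4] min(19,18)*2=36 best=190 → r--
[2,3] min(19,18)*1=18 best=190 → r--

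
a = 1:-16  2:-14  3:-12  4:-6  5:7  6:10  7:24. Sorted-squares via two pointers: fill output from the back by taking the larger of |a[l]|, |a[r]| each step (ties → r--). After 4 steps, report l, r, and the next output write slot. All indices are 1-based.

l=4, r=6, next write slot=3

l=1 r=7: |-16|<=|24| out[7]=576, r--
l=1 r=6: |-16|>|10| out[6]=256, l++
l=2 r=6: |-14|>|10| out[5]=196, l++
l=3 r=6: |-12|>|10| out[4]=144, l++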